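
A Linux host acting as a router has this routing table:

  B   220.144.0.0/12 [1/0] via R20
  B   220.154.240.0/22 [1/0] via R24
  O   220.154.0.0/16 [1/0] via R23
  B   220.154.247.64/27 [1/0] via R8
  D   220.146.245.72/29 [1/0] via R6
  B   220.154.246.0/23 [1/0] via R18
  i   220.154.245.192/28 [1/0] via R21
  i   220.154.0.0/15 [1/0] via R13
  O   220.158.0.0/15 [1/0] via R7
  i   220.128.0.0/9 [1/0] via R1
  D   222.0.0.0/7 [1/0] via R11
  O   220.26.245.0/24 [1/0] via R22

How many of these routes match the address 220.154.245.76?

4

Prefixes containing 220.154.245.76:
  220.128.0.0/9 (220.128.0.0 - 220.255.255.255)
  220.144.0.0/12 (220.144.0.0 - 220.159.255.255)
  220.154.0.0/15 (220.154.0.0 - 220.155.255.255)
  220.154.0.0/16 (220.154.0.0 - 220.154.255.255)
Total matching entries: 4.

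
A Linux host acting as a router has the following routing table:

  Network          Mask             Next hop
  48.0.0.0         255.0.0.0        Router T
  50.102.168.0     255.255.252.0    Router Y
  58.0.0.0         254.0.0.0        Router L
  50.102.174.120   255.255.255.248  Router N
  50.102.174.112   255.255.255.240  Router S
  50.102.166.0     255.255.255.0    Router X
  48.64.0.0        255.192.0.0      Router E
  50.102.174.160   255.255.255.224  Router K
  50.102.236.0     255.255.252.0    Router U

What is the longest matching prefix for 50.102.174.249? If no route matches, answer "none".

none

50.102.174.249 is outside every listed prefix and there is no default route.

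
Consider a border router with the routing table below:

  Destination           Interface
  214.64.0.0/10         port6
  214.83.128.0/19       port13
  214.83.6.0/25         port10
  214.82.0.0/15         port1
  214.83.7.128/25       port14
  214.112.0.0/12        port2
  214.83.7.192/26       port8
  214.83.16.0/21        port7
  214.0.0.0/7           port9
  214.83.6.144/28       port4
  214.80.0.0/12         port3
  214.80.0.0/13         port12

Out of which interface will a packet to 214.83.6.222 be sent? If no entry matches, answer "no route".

Routes whose prefix contains 214.83.6.222:
  214.0.0.0/7 (214.0.0.0 - 215.255.255.255) -> port9
  214.64.0.0/10 (214.64.0.0 - 214.127.255.255) -> port6
  214.80.0.0/12 (214.80.0.0 - 214.95.255.255) -> port3
  214.80.0.0/13 (214.80.0.0 - 214.87.255.255) -> port12
  214.82.0.0/15 (214.82.0.0 - 214.83.255.255) -> port1
More-specific entries that do NOT match:
  214.83.6.144/28 (214.83.6.144 - 214.83.6.159) does not contain 214.83.6.222
  214.83.7.192/26 (214.83.7.192 - 214.83.7.255) does not contain 214.83.6.222
  214.83.6.0/25 (214.83.6.0 - 214.83.6.127) does not contain 214.83.6.222
  214.83.7.128/25 (214.83.7.128 - 214.83.7.255) does not contain 214.83.6.222
  214.83.16.0/21 (214.83.16.0 - 214.83.23.255) does not contain 214.83.6.222
  214.83.128.0/19 (214.83.128.0 - 214.83.159.255) does not contain 214.83.6.222
Longest matching prefix is /15 -> interface port1.

port1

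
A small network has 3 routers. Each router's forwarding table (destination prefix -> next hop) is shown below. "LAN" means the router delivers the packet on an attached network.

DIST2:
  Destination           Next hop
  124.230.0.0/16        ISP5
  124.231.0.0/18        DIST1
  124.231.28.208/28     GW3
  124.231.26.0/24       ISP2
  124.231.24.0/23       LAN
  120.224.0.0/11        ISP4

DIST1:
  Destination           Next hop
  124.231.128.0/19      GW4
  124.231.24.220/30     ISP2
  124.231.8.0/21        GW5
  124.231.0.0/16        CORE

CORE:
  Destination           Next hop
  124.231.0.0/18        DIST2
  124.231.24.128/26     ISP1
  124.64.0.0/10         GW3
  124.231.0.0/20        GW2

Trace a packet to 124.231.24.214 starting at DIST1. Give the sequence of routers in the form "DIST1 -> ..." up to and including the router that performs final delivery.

At DIST1: longest match for 124.231.24.214 is 124.231.0.0/16 -> CORE
At CORE: longest match for 124.231.24.214 is 124.231.0.0/18 -> DIST2
At DIST2: longest match for 124.231.24.214 is 124.231.24.0/23 -> LAN

DIST1 -> CORE -> DIST2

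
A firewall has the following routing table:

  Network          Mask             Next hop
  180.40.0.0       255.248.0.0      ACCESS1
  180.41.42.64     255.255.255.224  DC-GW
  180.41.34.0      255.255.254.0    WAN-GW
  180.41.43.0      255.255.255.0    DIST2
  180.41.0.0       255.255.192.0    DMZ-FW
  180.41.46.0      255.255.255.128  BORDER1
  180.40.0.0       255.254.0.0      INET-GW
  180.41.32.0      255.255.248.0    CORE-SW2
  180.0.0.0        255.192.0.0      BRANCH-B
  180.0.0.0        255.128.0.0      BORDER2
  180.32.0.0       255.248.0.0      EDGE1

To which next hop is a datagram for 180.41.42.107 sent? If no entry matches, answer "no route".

Routes whose prefix contains 180.41.42.107:
  180.0.0.0/9 (180.0.0.0 - 180.127.255.255) -> BORDER2
  180.0.0.0/10 (180.0.0.0 - 180.63.255.255) -> BRANCH-B
  180.40.0.0/13 (180.40.0.0 - 180.47.255.255) -> ACCESS1
  180.40.0.0/15 (180.40.0.0 - 180.41.255.255) -> INET-GW
  180.41.0.0/18 (180.41.0.0 - 180.41.63.255) -> DMZ-FW
More-specific entries that do NOT match:
  180.41.42.64/27 (180.41.42.64 - 180.41.42.95) does not contain 180.41.42.107
  180.41.46.0/25 (180.41.46.0 - 180.41.46.127) does not contain 180.41.42.107
  180.41.43.0/24 (180.41.43.0 - 180.41.43.255) does not contain 180.41.42.107
  180.41.34.0/23 (180.41.34.0 - 180.41.35.255) does not contain 180.41.42.107
  180.41.32.0/21 (180.41.32.0 - 180.41.39.255) does not contain 180.41.42.107
Longest matching prefix is /18 -> next hop DMZ-FW.

DMZ-FW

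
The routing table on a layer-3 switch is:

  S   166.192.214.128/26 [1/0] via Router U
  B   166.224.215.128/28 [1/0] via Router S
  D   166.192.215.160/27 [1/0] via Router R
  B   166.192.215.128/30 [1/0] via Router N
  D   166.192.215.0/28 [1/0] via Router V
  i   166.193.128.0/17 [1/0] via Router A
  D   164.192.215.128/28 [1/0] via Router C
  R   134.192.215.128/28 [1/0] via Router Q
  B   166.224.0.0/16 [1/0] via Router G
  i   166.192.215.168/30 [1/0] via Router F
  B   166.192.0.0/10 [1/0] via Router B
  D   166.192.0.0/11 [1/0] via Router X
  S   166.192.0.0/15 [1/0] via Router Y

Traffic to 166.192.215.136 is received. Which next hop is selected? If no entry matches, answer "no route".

Router Y

Routes whose prefix contains 166.192.215.136:
  166.192.0.0/10 (166.192.0.0 - 166.255.255.255) -> Router B
  166.192.0.0/11 (166.192.0.0 - 166.223.255.255) -> Router X
  166.192.0.0/15 (166.192.0.0 - 166.193.255.255) -> Router Y
More-specific entries that do NOT match:
  166.192.215.128/30 (166.192.215.128 - 166.192.215.131) does not contain 166.192.215.136
  166.192.215.168/30 (166.192.215.168 - 166.192.215.171) does not contain 166.192.215.136
  166.224.215.128/28 (166.224.215.128 - 166.224.215.143) does not contain 166.192.215.136
  166.192.215.0/28 (166.192.215.0 - 166.192.215.15) does not contain 166.192.215.136
  164.192.215.128/28 (164.192.215.128 - 164.192.215.143) does not contain 166.192.215.136
  134.192.215.128/28 (134.192.215.128 - 134.192.215.143) does not contain 166.192.215.136
  166.192.215.160/27 (166.192.215.160 - 166.192.215.191) does not contain 166.192.215.136
  166.192.214.128/26 (166.192.214.128 - 166.192.214.191) does not contain 166.192.215.136
  166.193.128.0/17 (166.193.128.0 - 166.193.255.255) does not contain 166.192.215.136
  166.224.0.0/16 (166.224.0.0 - 166.224.255.255) does not contain 166.192.215.136
Longest matching prefix is /15 -> next hop Router Y.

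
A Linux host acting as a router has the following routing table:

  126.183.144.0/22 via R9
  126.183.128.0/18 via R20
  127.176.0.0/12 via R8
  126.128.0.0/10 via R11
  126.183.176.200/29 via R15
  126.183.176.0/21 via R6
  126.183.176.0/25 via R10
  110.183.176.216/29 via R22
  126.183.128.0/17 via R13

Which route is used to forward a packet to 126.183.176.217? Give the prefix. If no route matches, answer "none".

Entries matching 126.183.176.217:
  126.128.0.0/10 (126.128.0.0 - 126.191.255.255)
  126.183.128.0/17 (126.183.128.0 - 126.183.255.255)
  126.183.128.0/18 (126.183.128.0 - 126.183.191.255)
  126.183.176.0/21 (126.183.176.0 - 126.183.183.255)
Most specific is 126.183.176.0/21.

126.183.176.0/21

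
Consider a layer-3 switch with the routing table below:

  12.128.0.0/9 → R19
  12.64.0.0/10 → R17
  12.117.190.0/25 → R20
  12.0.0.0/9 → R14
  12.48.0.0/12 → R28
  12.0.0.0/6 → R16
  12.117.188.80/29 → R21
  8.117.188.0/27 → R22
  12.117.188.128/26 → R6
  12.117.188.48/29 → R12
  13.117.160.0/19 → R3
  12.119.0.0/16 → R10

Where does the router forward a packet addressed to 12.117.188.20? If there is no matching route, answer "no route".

Routes whose prefix contains 12.117.188.20:
  12.0.0.0/6 (12.0.0.0 - 15.255.255.255) -> R16
  12.0.0.0/9 (12.0.0.0 - 12.127.255.255) -> R14
  12.64.0.0/10 (12.64.0.0 - 12.127.255.255) -> R17
More-specific entries that do NOT match:
  12.117.188.80/29 (12.117.188.80 - 12.117.188.87) does not contain 12.117.188.20
  12.117.188.48/29 (12.117.188.48 - 12.117.188.55) does not contain 12.117.188.20
  8.117.188.0/27 (8.117.188.0 - 8.117.188.31) does not contain 12.117.188.20
  12.117.188.128/26 (12.117.188.128 - 12.117.188.191) does not contain 12.117.188.20
  12.117.190.0/25 (12.117.190.0 - 12.117.190.127) does not contain 12.117.188.20
  13.117.160.0/19 (13.117.160.0 - 13.117.191.255) does not contain 12.117.188.20
  12.119.0.0/16 (12.119.0.0 - 12.119.255.255) does not contain 12.117.188.20
  12.48.0.0/12 (12.48.0.0 - 12.63.255.255) does not contain 12.117.188.20
Longest matching prefix is /10 -> next hop R17.

R17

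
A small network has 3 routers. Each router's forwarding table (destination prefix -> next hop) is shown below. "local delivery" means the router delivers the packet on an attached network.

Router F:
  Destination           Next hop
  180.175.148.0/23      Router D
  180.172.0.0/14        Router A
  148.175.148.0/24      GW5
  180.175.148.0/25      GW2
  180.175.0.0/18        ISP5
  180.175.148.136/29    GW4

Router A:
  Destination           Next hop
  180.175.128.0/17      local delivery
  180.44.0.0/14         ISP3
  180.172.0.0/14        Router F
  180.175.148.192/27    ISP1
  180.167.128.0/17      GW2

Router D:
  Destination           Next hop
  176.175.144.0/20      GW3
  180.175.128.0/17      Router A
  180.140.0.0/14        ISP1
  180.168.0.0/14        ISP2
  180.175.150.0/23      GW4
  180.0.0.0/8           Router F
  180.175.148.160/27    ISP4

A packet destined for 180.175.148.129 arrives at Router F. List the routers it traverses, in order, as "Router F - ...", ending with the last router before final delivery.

Router F - Router D - Router A

At Router F: longest match for 180.175.148.129 is 180.175.148.0/23 -> Router D
At Router D: longest match for 180.175.148.129 is 180.175.128.0/17 -> Router A
At Router A: longest match for 180.175.148.129 is 180.175.128.0/17 -> local delivery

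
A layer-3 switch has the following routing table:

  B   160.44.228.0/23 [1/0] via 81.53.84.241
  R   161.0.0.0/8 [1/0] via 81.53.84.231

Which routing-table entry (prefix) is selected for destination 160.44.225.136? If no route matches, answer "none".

160.44.225.136 is outside every listed prefix and there is no default route.

none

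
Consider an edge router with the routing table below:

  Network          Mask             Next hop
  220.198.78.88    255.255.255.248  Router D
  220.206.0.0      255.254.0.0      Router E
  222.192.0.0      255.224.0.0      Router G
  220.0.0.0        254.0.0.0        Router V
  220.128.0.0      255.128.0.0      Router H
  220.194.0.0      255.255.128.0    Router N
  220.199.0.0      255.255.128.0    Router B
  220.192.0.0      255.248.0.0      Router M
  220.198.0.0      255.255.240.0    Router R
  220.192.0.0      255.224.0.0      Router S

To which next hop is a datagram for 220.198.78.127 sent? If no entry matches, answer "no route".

Router M

Routes whose prefix contains 220.198.78.127:
  220.0.0.0/7 (220.0.0.0 - 221.255.255.255) -> Router V
  220.128.0.0/9 (220.128.0.0 - 220.255.255.255) -> Router H
  220.192.0.0/11 (220.192.0.0 - 220.223.255.255) -> Router S
  220.192.0.0/13 (220.192.0.0 - 220.199.255.255) -> Router M
More-specific entries that do NOT match:
  220.198.78.88/29 (220.198.78.88 - 220.198.78.95) does not contain 220.198.78.127
  220.198.0.0/20 (220.198.0.0 - 220.198.15.255) does not contain 220.198.78.127
  220.194.0.0/17 (220.194.0.0 - 220.194.127.255) does not contain 220.198.78.127
  220.199.0.0/17 (220.199.0.0 - 220.199.127.255) does not contain 220.198.78.127
  220.206.0.0/15 (220.206.0.0 - 220.207.255.255) does not contain 220.198.78.127
Longest matching prefix is /13 -> next hop Router M.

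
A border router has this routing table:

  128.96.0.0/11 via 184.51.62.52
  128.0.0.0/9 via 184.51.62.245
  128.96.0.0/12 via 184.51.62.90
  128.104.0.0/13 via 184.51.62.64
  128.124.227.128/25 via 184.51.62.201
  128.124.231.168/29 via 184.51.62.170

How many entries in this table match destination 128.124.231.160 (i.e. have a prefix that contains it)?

Prefixes containing 128.124.231.160:
  128.0.0.0/9 (128.0.0.0 - 128.127.255.255)
  128.96.0.0/11 (128.96.0.0 - 128.127.255.255)
Total matching entries: 2.

2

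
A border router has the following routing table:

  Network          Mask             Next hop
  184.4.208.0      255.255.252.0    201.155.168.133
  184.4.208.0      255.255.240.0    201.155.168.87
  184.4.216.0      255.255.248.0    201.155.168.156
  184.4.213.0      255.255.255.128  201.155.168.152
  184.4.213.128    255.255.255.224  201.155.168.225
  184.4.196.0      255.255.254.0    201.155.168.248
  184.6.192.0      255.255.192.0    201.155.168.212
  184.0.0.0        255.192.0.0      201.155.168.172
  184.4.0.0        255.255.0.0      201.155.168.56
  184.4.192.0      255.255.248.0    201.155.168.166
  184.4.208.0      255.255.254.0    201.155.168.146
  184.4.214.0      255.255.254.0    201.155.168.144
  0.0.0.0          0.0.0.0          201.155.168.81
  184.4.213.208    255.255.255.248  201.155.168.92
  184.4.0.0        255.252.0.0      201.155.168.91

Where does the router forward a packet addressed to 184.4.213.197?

Routes whose prefix contains 184.4.213.197:
  0.0.0.0/0 (default, matches everything) -> 201.155.168.81
  184.0.0.0/10 (184.0.0.0 - 184.63.255.255) -> 201.155.168.172
  184.4.0.0/14 (184.4.0.0 - 184.7.255.255) -> 201.155.168.91
  184.4.0.0/16 (184.4.0.0 - 184.4.255.255) -> 201.155.168.56
  184.4.208.0/20 (184.4.208.0 - 184.4.223.255) -> 201.155.168.87
More-specific entries that do NOT match:
  184.4.213.208/29 (184.4.213.208 - 184.4.213.215) does not contain 184.4.213.197
  184.4.213.128/27 (184.4.213.128 - 184.4.213.159) does not contain 184.4.213.197
  184.4.213.0/25 (184.4.213.0 - 184.4.213.127) does not contain 184.4.213.197
  184.4.196.0/23 (184.4.196.0 - 184.4.197.255) does not contain 184.4.213.197
  184.4.208.0/23 (184.4.208.0 - 184.4.209.255) does not contain 184.4.213.197
  184.4.214.0/23 (184.4.214.0 - 184.4.215.255) does not contain 184.4.213.197
  184.4.208.0/22 (184.4.208.0 - 184.4.211.255) does not contain 184.4.213.197
  184.4.216.0/21 (184.4.216.0 - 184.4.223.255) does not contain 184.4.213.197
  184.4.192.0/21 (184.4.192.0 - 184.4.199.255) does not contain 184.4.213.197
Longest matching prefix is /20 -> next hop 201.155.168.87.

201.155.168.87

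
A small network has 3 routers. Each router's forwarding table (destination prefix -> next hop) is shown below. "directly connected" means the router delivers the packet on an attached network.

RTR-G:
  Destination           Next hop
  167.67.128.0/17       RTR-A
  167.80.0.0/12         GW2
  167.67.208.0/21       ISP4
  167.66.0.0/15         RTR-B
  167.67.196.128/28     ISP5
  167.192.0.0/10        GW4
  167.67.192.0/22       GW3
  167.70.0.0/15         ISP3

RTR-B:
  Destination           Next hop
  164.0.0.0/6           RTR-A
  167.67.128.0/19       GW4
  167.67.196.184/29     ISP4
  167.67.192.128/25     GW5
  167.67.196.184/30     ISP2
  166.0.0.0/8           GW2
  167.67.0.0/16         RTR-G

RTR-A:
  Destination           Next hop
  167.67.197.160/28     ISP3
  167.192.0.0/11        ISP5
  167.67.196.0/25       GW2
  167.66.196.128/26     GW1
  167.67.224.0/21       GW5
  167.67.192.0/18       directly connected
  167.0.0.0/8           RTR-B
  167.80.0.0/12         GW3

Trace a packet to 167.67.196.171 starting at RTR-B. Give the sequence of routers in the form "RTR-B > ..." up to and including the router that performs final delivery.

At RTR-B: longest match for 167.67.196.171 is 167.67.0.0/16 -> RTR-G
At RTR-G: longest match for 167.67.196.171 is 167.67.128.0/17 -> RTR-A
At RTR-A: longest match for 167.67.196.171 is 167.67.192.0/18 -> directly connected

RTR-B > RTR-G > RTR-A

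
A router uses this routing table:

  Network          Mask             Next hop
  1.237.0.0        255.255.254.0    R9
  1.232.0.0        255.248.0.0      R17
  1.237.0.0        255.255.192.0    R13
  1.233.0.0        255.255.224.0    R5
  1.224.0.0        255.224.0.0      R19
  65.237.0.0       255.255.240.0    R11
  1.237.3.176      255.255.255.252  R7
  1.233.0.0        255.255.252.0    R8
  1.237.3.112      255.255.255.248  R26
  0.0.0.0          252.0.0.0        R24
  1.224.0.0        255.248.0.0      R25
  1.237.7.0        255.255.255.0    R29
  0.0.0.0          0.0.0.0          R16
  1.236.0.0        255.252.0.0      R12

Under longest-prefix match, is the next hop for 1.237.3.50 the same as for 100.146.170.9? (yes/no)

1.237.3.50: longest match 1.237.0.0/18 -> R13
100.146.170.9: longest match 0.0.0.0/0 -> R16

no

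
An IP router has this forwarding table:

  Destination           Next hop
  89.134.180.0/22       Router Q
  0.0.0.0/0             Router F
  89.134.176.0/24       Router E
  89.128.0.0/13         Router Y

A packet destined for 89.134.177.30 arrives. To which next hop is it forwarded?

Router Y

Routes whose prefix contains 89.134.177.30:
  0.0.0.0/0 (default, matches everything) -> Router F
  89.128.0.0/13 (89.128.0.0 - 89.135.255.255) -> Router Y
More-specific entries that do NOT match:
  89.134.176.0/24 (89.134.176.0 - 89.134.176.255) does not contain 89.134.177.30
  89.134.180.0/22 (89.134.180.0 - 89.134.183.255) does not contain 89.134.177.30
Longest matching prefix is /13 -> next hop Router Y.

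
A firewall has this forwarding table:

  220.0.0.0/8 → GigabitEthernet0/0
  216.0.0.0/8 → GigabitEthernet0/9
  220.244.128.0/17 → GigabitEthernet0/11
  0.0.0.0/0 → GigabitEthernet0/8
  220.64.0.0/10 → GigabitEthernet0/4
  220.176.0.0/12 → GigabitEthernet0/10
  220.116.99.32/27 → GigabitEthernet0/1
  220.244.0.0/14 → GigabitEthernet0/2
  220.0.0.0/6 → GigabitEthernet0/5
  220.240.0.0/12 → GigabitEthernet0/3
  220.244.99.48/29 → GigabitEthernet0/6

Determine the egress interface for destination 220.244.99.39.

GigabitEthernet0/2

Routes whose prefix contains 220.244.99.39:
  0.0.0.0/0 (default, matches everything) -> GigabitEthernet0/8
  220.0.0.0/6 (220.0.0.0 - 223.255.255.255) -> GigabitEthernet0/5
  220.0.0.0/8 (220.0.0.0 - 220.255.255.255) -> GigabitEthernet0/0
  220.240.0.0/12 (220.240.0.0 - 220.255.255.255) -> GigabitEthernet0/3
  220.244.0.0/14 (220.244.0.0 - 220.247.255.255) -> GigabitEthernet0/2
More-specific entries that do NOT match:
  220.244.99.48/29 (220.244.99.48 - 220.244.99.55) does not contain 220.244.99.39
  220.116.99.32/27 (220.116.99.32 - 220.116.99.63) does not contain 220.244.99.39
  220.244.128.0/17 (220.244.128.0 - 220.244.255.255) does not contain 220.244.99.39
Longest matching prefix is /14 -> interface GigabitEthernet0/2.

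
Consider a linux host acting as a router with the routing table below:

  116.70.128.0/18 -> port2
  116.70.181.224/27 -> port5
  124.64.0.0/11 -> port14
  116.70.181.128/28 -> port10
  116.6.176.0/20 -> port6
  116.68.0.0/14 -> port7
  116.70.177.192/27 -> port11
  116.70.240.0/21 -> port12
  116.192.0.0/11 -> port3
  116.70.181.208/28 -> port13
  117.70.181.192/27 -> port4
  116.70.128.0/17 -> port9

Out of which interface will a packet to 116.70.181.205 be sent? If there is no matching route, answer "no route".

Routes whose prefix contains 116.70.181.205:
  116.68.0.0/14 (116.68.0.0 - 116.71.255.255) -> port7
  116.70.128.0/17 (116.70.128.0 - 116.70.255.255) -> port9
  116.70.128.0/18 (116.70.128.0 - 116.70.191.255) -> port2
More-specific entries that do NOT match:
  116.70.181.128/28 (116.70.181.128 - 116.70.181.143) does not contain 116.70.181.205
  116.70.181.208/28 (116.70.181.208 - 116.70.181.223) does not contain 116.70.181.205
  116.70.181.224/27 (116.70.181.224 - 116.70.181.255) does not contain 116.70.181.205
  116.70.177.192/27 (116.70.177.192 - 116.70.177.223) does not contain 116.70.181.205
  117.70.181.192/27 (117.70.181.192 - 117.70.181.223) does not contain 116.70.181.205
  116.70.240.0/21 (116.70.240.0 - 116.70.247.255) does not contain 116.70.181.205
  116.6.176.0/20 (116.6.176.0 - 116.6.191.255) does not contain 116.70.181.205
Longest matching prefix is /18 -> interface port2.

port2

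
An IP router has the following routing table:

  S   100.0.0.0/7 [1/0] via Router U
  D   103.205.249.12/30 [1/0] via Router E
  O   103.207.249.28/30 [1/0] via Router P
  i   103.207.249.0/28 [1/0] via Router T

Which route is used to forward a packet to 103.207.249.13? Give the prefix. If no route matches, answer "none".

103.207.249.0/28

Entries matching 103.207.249.13:
  103.207.249.0/28 (103.207.249.0 - 103.207.249.15)
Most specific is 103.207.249.0/28.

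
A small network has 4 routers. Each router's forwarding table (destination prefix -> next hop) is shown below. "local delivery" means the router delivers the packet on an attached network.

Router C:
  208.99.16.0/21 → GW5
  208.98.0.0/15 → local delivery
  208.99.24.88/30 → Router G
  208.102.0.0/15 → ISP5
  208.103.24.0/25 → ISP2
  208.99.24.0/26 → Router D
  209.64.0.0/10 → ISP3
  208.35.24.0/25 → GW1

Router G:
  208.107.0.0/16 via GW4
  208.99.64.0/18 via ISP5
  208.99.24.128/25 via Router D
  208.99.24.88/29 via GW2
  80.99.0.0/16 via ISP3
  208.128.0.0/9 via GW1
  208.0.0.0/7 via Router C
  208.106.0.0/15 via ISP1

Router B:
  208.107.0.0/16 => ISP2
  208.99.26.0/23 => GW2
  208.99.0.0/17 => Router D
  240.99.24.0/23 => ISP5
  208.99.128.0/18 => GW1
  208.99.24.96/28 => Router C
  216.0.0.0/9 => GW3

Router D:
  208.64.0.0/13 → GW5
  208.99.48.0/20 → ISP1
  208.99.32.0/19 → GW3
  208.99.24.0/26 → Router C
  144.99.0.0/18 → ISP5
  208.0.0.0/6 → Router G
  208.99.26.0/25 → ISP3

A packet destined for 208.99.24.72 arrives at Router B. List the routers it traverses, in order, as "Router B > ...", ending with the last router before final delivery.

Router B > Router D > Router G > Router C

At Router B: longest match for 208.99.24.72 is 208.99.0.0/17 -> Router D
At Router D: longest match for 208.99.24.72 is 208.0.0.0/6 -> Router G
At Router G: longest match for 208.99.24.72 is 208.0.0.0/7 -> Router C
At Router C: longest match for 208.99.24.72 is 208.98.0.0/15 -> local delivery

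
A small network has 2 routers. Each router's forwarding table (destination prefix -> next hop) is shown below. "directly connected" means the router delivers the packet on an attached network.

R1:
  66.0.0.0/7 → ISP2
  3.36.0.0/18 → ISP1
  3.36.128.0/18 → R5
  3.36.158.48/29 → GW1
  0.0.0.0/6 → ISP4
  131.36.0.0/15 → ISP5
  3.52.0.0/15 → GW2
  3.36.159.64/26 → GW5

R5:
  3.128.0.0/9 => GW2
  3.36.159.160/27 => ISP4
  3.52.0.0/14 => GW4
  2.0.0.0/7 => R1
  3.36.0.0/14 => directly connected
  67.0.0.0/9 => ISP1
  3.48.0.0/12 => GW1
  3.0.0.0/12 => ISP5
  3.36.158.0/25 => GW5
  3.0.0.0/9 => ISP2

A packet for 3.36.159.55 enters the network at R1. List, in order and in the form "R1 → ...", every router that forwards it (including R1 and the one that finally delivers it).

At R1: longest match for 3.36.159.55 is 3.36.128.0/18 -> R5
At R5: longest match for 3.36.159.55 is 3.36.0.0/14 -> directly connected

R1 → R5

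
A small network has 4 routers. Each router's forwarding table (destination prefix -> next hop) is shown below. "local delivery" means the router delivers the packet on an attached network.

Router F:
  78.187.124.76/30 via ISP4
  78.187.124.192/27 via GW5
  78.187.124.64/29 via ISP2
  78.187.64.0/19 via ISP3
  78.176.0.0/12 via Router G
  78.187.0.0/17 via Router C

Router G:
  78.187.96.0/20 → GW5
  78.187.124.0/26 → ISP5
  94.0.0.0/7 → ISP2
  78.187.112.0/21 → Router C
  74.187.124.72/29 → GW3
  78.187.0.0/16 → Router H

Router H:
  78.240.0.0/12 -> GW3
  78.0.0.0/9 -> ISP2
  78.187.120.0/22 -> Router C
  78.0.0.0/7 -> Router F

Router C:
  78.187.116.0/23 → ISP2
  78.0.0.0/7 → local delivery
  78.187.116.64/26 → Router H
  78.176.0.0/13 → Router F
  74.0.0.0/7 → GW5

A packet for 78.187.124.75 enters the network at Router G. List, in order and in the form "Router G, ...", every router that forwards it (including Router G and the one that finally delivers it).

At Router G: longest match for 78.187.124.75 is 78.187.0.0/16 -> Router H
At Router H: longest match for 78.187.124.75 is 78.0.0.0/7 -> Router F
At Router F: longest match for 78.187.124.75 is 78.187.0.0/17 -> Router C
At Router C: longest match for 78.187.124.75 is 78.0.0.0/7 -> local delivery

Router G, Router H, Router F, Router C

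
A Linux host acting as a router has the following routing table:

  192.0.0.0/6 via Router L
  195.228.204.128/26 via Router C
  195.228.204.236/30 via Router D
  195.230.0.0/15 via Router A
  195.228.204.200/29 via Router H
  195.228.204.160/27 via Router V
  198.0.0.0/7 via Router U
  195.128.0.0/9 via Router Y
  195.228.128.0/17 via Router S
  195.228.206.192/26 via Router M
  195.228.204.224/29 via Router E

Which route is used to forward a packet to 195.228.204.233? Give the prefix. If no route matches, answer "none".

Entries matching 195.228.204.233:
  192.0.0.0/6 (192.0.0.0 - 195.255.255.255)
  195.128.0.0/9 (195.128.0.0 - 195.255.255.255)
  195.228.128.0/17 (195.228.128.0 - 195.228.255.255)
Most specific is 195.228.128.0/17.

195.228.128.0/17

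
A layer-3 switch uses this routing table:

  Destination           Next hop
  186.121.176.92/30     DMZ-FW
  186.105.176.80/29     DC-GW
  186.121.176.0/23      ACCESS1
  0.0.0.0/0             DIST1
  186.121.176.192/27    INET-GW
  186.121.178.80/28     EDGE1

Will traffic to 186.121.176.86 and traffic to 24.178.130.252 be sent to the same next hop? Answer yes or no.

no

186.121.176.86: longest match 186.121.176.0/23 -> ACCESS1
24.178.130.252: longest match 0.0.0.0/0 -> DIST1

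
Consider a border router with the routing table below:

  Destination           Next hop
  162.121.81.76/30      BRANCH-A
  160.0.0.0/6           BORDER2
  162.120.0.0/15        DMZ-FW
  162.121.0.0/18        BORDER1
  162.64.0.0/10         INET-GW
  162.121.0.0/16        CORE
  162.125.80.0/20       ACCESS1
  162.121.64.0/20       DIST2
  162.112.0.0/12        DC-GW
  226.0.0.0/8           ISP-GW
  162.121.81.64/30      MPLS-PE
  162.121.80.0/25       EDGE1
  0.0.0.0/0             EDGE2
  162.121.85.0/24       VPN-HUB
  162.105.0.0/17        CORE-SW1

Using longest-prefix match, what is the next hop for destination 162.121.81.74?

Routes whose prefix contains 162.121.81.74:
  0.0.0.0/0 (default, matches everything) -> EDGE2
  160.0.0.0/6 (160.0.0.0 - 163.255.255.255) -> BORDER2
  162.64.0.0/10 (162.64.0.0 - 162.127.255.255) -> INET-GW
  162.112.0.0/12 (162.112.0.0 - 162.127.255.255) -> DC-GW
  162.120.0.0/15 (162.120.0.0 - 162.121.255.255) -> DMZ-FW
  162.121.0.0/16 (162.121.0.0 - 162.121.255.255) -> CORE
More-specific entries that do NOT match:
  162.121.81.76/30 (162.121.81.76 - 162.121.81.79) does not contain 162.121.81.74
  162.121.81.64/30 (162.121.81.64 - 162.121.81.67) does not contain 162.121.81.74
  162.121.80.0/25 (162.121.80.0 - 162.121.80.127) does not contain 162.121.81.74
  162.121.85.0/24 (162.121.85.0 - 162.121.85.255) does not contain 162.121.81.74
  162.125.80.0/20 (162.125.80.0 - 162.125.95.255) does not contain 162.121.81.74
  162.121.64.0/20 (162.121.64.0 - 162.121.79.255) does not contain 162.121.81.74
  162.121.0.0/18 (162.121.0.0 - 162.121.63.255) does not contain 162.121.81.74
  162.105.0.0/17 (162.105.0.0 - 162.105.127.255) does not contain 162.121.81.74
Longest matching prefix is /16 -> next hop CORE.

CORE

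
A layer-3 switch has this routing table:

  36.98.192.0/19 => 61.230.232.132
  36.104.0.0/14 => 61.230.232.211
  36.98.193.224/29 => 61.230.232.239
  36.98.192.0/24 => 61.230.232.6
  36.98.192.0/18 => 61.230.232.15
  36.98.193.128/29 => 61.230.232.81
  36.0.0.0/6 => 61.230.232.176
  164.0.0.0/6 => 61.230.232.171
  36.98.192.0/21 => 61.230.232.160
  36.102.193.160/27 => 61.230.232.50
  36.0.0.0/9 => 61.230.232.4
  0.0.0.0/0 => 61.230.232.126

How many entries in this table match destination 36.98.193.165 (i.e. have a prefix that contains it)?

6

Prefixes containing 36.98.193.165:
  0.0.0.0/0 (default, matches everything)
  36.0.0.0/6 (36.0.0.0 - 39.255.255.255)
  36.0.0.0/9 (36.0.0.0 - 36.127.255.255)
  36.98.192.0/18 (36.98.192.0 - 36.98.255.255)
  36.98.192.0/19 (36.98.192.0 - 36.98.223.255)
  36.98.192.0/21 (36.98.192.0 - 36.98.199.255)
Total matching entries: 6.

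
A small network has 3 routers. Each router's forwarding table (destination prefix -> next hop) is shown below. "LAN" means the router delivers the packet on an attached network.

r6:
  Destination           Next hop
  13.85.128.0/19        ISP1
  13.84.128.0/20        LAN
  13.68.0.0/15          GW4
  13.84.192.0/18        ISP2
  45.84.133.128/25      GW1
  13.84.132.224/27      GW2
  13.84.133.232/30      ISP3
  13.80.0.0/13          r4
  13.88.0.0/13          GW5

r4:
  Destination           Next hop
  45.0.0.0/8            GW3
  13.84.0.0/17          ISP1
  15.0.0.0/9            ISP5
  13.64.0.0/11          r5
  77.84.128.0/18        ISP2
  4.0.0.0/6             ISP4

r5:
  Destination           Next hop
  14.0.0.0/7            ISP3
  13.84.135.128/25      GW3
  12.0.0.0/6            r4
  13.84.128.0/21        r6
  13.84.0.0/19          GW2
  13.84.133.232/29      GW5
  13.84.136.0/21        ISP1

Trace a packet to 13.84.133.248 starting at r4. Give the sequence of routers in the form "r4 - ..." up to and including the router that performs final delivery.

r4 - r5 - r6

At r4: longest match for 13.84.133.248 is 13.64.0.0/11 -> r5
At r5: longest match for 13.84.133.248 is 13.84.128.0/21 -> r6
At r6: longest match for 13.84.133.248 is 13.84.128.0/20 -> LAN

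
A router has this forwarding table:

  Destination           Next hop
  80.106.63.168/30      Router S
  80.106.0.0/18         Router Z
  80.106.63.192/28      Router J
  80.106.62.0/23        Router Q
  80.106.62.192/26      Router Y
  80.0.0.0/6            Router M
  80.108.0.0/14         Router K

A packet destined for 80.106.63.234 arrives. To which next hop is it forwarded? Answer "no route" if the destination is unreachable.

Routes whose prefix contains 80.106.63.234:
  80.0.0.0/6 (80.0.0.0 - 83.255.255.255) -> Router M
  80.106.0.0/18 (80.106.0.0 - 80.106.63.255) -> Router Z
  80.106.62.0/23 (80.106.62.0 - 80.106.63.255) -> Router Q
More-specific entries that do NOT match:
  80.106.63.168/30 (80.106.63.168 - 80.106.63.171) does not contain 80.106.63.234
  80.106.63.192/28 (80.106.63.192 - 80.106.63.207) does not contain 80.106.63.234
  80.106.62.192/26 (80.106.62.192 - 80.106.62.255) does not contain 80.106.63.234
Longest matching prefix is /23 -> next hop Router Q.

Router Q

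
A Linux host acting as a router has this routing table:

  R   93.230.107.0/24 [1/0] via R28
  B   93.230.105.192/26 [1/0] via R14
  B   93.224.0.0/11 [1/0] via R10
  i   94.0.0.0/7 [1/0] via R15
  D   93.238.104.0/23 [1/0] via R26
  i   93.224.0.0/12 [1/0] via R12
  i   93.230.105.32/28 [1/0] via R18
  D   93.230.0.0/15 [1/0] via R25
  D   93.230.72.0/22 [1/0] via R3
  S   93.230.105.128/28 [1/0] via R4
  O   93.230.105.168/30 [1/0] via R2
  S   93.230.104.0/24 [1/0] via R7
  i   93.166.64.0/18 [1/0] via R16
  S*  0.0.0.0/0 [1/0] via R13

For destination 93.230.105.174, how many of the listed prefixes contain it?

4

Prefixes containing 93.230.105.174:
  0.0.0.0/0 (default, matches everything)
  93.224.0.0/11 (93.224.0.0 - 93.255.255.255)
  93.224.0.0/12 (93.224.0.0 - 93.239.255.255)
  93.230.0.0/15 (93.230.0.0 - 93.231.255.255)
Total matching entries: 4.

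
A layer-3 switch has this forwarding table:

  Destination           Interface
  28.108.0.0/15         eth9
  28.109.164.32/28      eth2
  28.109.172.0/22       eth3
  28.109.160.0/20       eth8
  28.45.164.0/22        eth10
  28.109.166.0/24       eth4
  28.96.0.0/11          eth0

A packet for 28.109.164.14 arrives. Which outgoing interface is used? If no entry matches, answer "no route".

Routes whose prefix contains 28.109.164.14:
  28.96.0.0/11 (28.96.0.0 - 28.127.255.255) -> eth0
  28.108.0.0/15 (28.108.0.0 - 28.109.255.255) -> eth9
  28.109.160.0/20 (28.109.160.0 - 28.109.175.255) -> eth8
More-specific entries that do NOT match:
  28.109.164.32/28 (28.109.164.32 - 28.109.164.47) does not contain 28.109.164.14
  28.109.166.0/24 (28.109.166.0 - 28.109.166.255) does not contain 28.109.164.14
  28.109.172.0/22 (28.109.172.0 - 28.109.175.255) does not contain 28.109.164.14
  28.45.164.0/22 (28.45.164.0 - 28.45.167.255) does not contain 28.109.164.14
Longest matching prefix is /20 -> interface eth8.

eth8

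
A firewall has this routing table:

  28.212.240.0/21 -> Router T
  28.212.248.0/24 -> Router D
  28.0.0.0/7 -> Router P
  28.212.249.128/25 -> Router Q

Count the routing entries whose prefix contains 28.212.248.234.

2

Prefixes containing 28.212.248.234:
  28.0.0.0/7 (28.0.0.0 - 29.255.255.255)
  28.212.248.0/24 (28.212.248.0 - 28.212.248.255)
Total matching entries: 2.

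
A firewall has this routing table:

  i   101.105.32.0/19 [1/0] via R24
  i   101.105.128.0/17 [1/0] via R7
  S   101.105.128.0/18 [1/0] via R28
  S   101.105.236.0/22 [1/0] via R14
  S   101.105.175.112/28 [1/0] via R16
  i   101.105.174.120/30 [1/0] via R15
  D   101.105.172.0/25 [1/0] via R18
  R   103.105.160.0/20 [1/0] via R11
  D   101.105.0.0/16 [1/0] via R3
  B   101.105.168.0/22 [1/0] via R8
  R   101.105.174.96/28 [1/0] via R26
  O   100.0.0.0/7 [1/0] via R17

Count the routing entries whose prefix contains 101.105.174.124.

4

Prefixes containing 101.105.174.124:
  100.0.0.0/7 (100.0.0.0 - 101.255.255.255)
  101.105.0.0/16 (101.105.0.0 - 101.105.255.255)
  101.105.128.0/17 (101.105.128.0 - 101.105.255.255)
  101.105.128.0/18 (101.105.128.0 - 101.105.191.255)
Total matching entries: 4.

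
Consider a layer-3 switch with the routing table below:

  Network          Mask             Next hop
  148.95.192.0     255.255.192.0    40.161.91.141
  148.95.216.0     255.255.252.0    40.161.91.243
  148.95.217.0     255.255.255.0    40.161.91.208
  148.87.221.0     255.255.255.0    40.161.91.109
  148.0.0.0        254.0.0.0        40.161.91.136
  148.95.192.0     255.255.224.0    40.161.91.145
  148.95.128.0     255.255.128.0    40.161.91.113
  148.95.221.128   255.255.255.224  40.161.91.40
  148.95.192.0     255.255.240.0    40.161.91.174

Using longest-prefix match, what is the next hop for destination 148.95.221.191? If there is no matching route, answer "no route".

Routes whose prefix contains 148.95.221.191:
  148.0.0.0/7 (148.0.0.0 - 149.255.255.255) -> 40.161.91.136
  148.95.128.0/17 (148.95.128.0 - 148.95.255.255) -> 40.161.91.113
  148.95.192.0/18 (148.95.192.0 - 148.95.255.255) -> 40.161.91.141
  148.95.192.0/19 (148.95.192.0 - 148.95.223.255) -> 40.161.91.145
More-specific entries that do NOT match:
  148.95.221.128/27 (148.95.221.128 - 148.95.221.159) does not contain 148.95.221.191
  148.95.217.0/24 (148.95.217.0 - 148.95.217.255) does not contain 148.95.221.191
  148.87.221.0/24 (148.87.221.0 - 148.87.221.255) does not contain 148.95.221.191
  148.95.216.0/22 (148.95.216.0 - 148.95.219.255) does not contain 148.95.221.191
  148.95.192.0/20 (148.95.192.0 - 148.95.207.255) does not contain 148.95.221.191
Longest matching prefix is /19 -> next hop 40.161.91.145.

40.161.91.145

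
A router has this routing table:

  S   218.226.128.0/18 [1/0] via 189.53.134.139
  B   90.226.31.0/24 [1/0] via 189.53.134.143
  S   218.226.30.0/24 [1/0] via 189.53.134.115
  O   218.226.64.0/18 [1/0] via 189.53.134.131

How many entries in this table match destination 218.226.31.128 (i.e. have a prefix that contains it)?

0

No listed prefix contains 218.226.31.128.
Total matching entries: 0.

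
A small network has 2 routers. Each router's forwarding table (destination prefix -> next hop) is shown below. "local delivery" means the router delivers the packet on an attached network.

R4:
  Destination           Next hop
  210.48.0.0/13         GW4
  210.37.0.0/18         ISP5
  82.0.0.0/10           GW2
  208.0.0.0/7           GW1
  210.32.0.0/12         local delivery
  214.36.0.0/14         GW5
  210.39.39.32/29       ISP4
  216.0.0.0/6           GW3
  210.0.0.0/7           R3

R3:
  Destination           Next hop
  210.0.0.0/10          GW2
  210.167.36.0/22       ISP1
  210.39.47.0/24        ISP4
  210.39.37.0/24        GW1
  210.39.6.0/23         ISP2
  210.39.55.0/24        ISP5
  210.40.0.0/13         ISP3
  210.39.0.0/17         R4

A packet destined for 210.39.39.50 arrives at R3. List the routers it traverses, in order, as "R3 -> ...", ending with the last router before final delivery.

R3 -> R4

At R3: longest match for 210.39.39.50 is 210.39.0.0/17 -> R4
At R4: longest match for 210.39.39.50 is 210.32.0.0/12 -> local delivery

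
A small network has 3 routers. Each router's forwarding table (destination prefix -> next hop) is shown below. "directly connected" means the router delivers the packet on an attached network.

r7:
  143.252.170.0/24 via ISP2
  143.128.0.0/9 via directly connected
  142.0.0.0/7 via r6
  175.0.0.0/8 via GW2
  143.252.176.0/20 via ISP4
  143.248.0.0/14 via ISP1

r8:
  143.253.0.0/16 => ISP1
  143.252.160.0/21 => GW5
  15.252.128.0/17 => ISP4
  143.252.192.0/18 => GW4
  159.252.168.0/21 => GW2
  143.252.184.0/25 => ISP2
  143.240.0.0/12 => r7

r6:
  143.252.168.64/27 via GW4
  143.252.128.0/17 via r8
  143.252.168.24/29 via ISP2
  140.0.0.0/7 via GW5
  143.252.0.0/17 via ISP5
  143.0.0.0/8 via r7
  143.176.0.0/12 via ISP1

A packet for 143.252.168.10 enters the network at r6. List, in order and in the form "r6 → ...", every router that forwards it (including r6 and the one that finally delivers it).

r6 → r8 → r7

At r6: longest match for 143.252.168.10 is 143.252.128.0/17 -> r8
At r8: longest match for 143.252.168.10 is 143.240.0.0/12 -> r7
At r7: longest match for 143.252.168.10 is 143.128.0.0/9 -> directly connected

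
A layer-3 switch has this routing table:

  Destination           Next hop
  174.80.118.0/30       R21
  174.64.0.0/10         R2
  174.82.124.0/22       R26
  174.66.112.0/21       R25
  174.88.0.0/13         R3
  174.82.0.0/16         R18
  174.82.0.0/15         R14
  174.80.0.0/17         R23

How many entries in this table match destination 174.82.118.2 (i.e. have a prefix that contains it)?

Prefixes containing 174.82.118.2:
  174.64.0.0/10 (174.64.0.0 - 174.127.255.255)
  174.82.0.0/15 (174.82.0.0 - 174.83.255.255)
  174.82.0.0/16 (174.82.0.0 - 174.82.255.255)
Total matching entries: 3.

3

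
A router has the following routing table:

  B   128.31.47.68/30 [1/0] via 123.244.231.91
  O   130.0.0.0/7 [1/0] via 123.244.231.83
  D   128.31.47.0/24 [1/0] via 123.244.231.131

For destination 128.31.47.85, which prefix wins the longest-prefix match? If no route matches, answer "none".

128.31.47.0/24

Entries matching 128.31.47.85:
  128.31.47.0/24 (128.31.47.0 - 128.31.47.255)
Most specific is 128.31.47.0/24.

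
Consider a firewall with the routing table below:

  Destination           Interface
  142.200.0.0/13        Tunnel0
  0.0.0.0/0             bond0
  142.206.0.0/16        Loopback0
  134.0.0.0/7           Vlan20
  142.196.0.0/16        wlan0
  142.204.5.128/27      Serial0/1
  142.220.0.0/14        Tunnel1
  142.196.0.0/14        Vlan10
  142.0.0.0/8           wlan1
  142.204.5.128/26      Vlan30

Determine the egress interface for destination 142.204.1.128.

Routes whose prefix contains 142.204.1.128:
  0.0.0.0/0 (default, matches everything) -> bond0
  142.0.0.0/8 (142.0.0.0 - 142.255.255.255) -> wlan1
  142.200.0.0/13 (142.200.0.0 - 142.207.255.255) -> Tunnel0
More-specific entries that do NOT match:
  142.204.5.128/27 (142.204.5.128 - 142.204.5.159) does not contain 142.204.1.128
  142.204.5.128/26 (142.204.5.128 - 142.204.5.191) does not contain 142.204.1.128
  142.206.0.0/16 (142.206.0.0 - 142.206.255.255) does not contain 142.204.1.128
  142.196.0.0/16 (142.196.0.0 - 142.196.255.255) does not contain 142.204.1.128
  142.220.0.0/14 (142.220.0.0 - 142.223.255.255) does not contain 142.204.1.128
  142.196.0.0/14 (142.196.0.0 - 142.199.255.255) does not contain 142.204.1.128
Longest matching prefix is /13 -> interface Tunnel0.

Tunnel0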